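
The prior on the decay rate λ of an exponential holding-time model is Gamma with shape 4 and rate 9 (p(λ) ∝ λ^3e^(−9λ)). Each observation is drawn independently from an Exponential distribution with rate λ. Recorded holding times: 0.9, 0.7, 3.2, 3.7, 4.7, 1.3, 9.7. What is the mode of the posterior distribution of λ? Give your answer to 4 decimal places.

λ̂_MAP = 0.3012

The Exponential(rate=λ) likelihood is ∝ λ^n e^(−λΣtᵢ). Here n = 7 and Σtᵢ = 0.9 + 0.7 + 3.2 + 3.7 + 4.7 + 1.3 + 9.7 = 24.2.
Posterior ∝ λ^3e^(−9λ) · λ^7e^(−24.2λ) = λ^10e^(−33.2λ), i.e. Gamma(11, 33.2).
Mode = (a−1)/b = 10/33.2 ≈ 0.3012.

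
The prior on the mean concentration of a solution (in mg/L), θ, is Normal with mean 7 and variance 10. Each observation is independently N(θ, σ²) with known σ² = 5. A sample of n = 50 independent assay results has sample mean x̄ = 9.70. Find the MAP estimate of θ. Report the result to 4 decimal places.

n = 50, x̄ = 9.70.
For a Normal prior and Normal likelihood with known variance, the posterior is Normal; its mode equals its mean, the precision-weighted average.
Prior precision 1/σ₀² = 1/10 = 0.1; data precision n/σ² = 50/5 = 10.
θ̂ = (0.1·7 + 10·9.7) / (0.1 + 10) = 97.7/10.1 = 977/101 ≈ 9.6733.

θ̂_MAP = 9.6733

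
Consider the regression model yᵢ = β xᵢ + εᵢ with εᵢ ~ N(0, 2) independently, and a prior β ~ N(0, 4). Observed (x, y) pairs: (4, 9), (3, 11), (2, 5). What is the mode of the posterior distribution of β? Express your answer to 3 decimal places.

log p(β | y) = −Σ(yᵢ − βxᵢ)²/(2·2) − β²/(2·4) + const.
Setting the derivative to zero: Σxᵢ(yᵢ − βxᵢ)/2 − β/4 = 0, so β = Σxᵢyᵢ / (Σxᵢ² + σ²/τ²).
Σxᵢyᵢ = 4·9 + 3·11 + 2·5 = 79; Σxᵢ² = 29; σ²/τ² = 0.5.
β̂_MAP = 79 / (29 + 0.5) = 79/29.5 ≈ 2.678.

β̂_MAP = 2.678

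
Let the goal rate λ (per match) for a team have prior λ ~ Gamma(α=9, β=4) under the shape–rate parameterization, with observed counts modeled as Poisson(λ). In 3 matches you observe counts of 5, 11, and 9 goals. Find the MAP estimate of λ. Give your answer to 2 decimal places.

λ̂_MAP = 4.71

Σxᵢ = 5+11+9 = 25, with n = 3.
Posterior ∝ λ^8e^(−4λ) · λ^25e^(−3λ) = λ^33e^(−7λ), i.e. Gamma(shape=34, rate=7).
The mode of a Gamma(a, b) with a ≥ 1 (shape–rate) is (a−1)/b = 33/7 ≈ 4.71.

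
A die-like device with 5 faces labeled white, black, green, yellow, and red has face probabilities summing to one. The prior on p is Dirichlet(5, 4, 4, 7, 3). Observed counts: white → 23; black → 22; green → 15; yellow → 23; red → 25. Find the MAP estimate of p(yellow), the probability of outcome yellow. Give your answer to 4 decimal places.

MAP estimate of p(yellow) = 0.2302

The posterior is Dirichlet(αᵢ + nᵢ) = Dirichlet(28, 26, 19, 30, 28).
For a Dirichlet(a₁,…,a_K) with all aᵢ > 1, the mode has j-th component (aⱼ − 1)/(Σaᵢ − K).
Here Σaᵢ = 131 and K = 5, so p(yellow) = (30 − 1)/(131 − 5) = 29/126 ≈ 0.2302.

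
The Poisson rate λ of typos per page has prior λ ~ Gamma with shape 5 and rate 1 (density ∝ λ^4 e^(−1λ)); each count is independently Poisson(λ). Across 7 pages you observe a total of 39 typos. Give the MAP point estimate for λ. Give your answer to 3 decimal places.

Σxᵢ = 39, n = 7.
Posterior ∝ λ^4e^(−1λ) · λ^39e^(−7λ) = λ^43e^(−8λ), i.e. Gamma(shape=44, rate=8).
The mode of a Gamma(a, b) with a ≥ 1 (shape–rate) is (a−1)/b = 43/8 ≈ 5.375.

λ̂_MAP = 5.375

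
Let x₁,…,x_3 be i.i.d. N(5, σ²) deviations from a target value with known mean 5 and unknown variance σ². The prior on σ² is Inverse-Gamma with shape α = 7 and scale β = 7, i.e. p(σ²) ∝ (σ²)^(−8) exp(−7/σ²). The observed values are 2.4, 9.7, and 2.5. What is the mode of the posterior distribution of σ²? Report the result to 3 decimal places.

σ̂²_MAP = 2.584

Sum of squared deviations about the known mean: SS = (2.4−5)² + (9.7−5)² + (2.5−5)² = 35.1.
The Normal likelihood contributes (σ²)^(−n/2) exp(−SS/(2σ²)), so the posterior is Inverse-Gamma(α + n/2, β + SS/2) = Inverse-Gamma(8.5, 24.55).
The mode of Inverse-Gamma(a, b) is b/(a+1) = 24.55/9.5 ≈ 2.584.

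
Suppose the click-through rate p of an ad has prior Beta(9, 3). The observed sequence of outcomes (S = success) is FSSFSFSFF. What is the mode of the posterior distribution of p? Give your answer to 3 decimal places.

p̂_MAP = 0.632

Prior: Beta(9, 3).
Data: 4 successes in 9 trials (from the sequence). The binomial likelihood contributes p^4(1−p)^5, so the posterior is Beta(9+4, 3+5) = Beta(13, 8).
For Beta(a, b) with a, b > 1 the mode is (a−1)/(a+b−2) = 12/19 ≈ 0.632.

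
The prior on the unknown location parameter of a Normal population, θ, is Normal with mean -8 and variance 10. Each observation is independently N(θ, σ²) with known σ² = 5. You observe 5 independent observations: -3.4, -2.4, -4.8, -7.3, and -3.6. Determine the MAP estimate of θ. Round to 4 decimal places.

θ̂_MAP = -4.6364

n = 5; x̄ = ((-3.4) + (-2.4) + (-4.8) + (-7.3) + (-3.6))/5 = -21.5/5 = -4.3.
For a Normal prior and Normal likelihood with known variance, the posterior is Normal; its mode equals its mean, the precision-weighted average.
Prior precision 1/σ₀² = 1/10 = 0.1; data precision n/σ² = 5/5 = 1.
θ̂ = (0.1·(-8) + 1·(-4.3)) / (0.1 + 1) = (-5.1)/1.1 = -51/11 ≈ -4.6364.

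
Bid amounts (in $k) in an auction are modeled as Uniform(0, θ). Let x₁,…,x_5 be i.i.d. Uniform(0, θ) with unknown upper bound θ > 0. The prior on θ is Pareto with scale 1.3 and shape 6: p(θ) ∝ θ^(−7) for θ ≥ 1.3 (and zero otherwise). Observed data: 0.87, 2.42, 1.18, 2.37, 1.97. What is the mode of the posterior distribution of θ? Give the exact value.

The Uniform(0, θ) likelihood is θ^(−n) for θ ≥ max(xᵢ), zero otherwise. Here max(xᵢ) = 2.42.
Posterior ∝ θ^(−7) · θ^(−5) = θ^(−12) on θ ≥ max(1.3, 2.42) = 2.42.
This density is strictly decreasing in θ, so the posterior mode lies at the lower boundary of the support.

θ̂_MAP = 2.42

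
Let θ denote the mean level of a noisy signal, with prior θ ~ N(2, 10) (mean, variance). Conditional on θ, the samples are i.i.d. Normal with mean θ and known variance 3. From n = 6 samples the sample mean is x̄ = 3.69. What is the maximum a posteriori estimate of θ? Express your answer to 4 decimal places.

n = 6, x̄ = 3.69.
For a Normal prior and Normal likelihood with known variance, the posterior is Normal; its mode equals its mean, the precision-weighted average.
Prior precision 1/σ₀² = 1/10 = 0.1; data precision n/σ² = 6/3 = 2.
θ̂ = (0.1·2 + 2·3.69) / (0.1 + 2) = 7.58/2.1 = 379/105 ≈ 3.6095.

θ̂_MAP = 3.6095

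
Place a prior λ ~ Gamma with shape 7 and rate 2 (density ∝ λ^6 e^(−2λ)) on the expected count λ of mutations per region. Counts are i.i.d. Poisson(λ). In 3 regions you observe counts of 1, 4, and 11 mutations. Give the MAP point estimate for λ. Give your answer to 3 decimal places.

λ̂_MAP = 4.400

Σxᵢ = 1+4+11 = 16, with n = 3.
Posterior ∝ λ^6e^(−2λ) · λ^16e^(−3λ) = λ^22e^(−5λ), i.e. Gamma(shape=23, rate=5).
The mode of a Gamma(a, b) with a ≥ 1 (shape–rate) is (a−1)/b = 22/5 ≈ 4.400.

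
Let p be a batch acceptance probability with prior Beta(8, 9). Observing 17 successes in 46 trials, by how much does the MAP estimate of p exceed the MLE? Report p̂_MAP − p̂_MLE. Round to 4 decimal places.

Posterior is Beta(25, 38); MAP = (25−1)/(63−2) = 24/61 ≈ 0.39344.
MLE ignores the prior: p̂_MLE = k/n = 17/46 ≈ 0.36957.
Difference = 24/61 − 17/46 = 67/2806 ≈ 0.0239.

MAP − MLE = 0.0239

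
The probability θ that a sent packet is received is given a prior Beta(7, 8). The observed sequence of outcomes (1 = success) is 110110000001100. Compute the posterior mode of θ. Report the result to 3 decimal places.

Prior: Beta(7, 8).
Data: 6 successes in 15 trials (from the sequence). The binomial likelihood contributes θ^6(1−θ)^9, so the posterior is Beta(7+6, 8+9) = Beta(13, 17).
For Beta(a, b) with a, b > 1 the mode is (a−1)/(a+b−2) = 12/28 ≈ 0.429.

θ̂_MAP = 0.429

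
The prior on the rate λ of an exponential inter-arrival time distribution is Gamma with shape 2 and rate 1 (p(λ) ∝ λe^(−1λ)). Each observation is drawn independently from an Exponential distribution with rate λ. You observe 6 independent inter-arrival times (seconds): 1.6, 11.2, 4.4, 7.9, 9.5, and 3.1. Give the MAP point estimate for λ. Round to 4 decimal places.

The Exponential(rate=λ) likelihood is ∝ λ^n e^(−λΣtᵢ). Here n = 6 and Σtᵢ = 1.6 + 11.2 + 4.4 + 7.9 + 9.5 + 3.1 = 37.7.
Posterior ∝ λe^(−1λ) · λ^6e^(−37.7λ) = λ^7e^(−38.7λ), i.e. Gamma(8, 38.7).
Mode = (a−1)/b = 7/38.7 ≈ 0.1809.

λ̂_MAP = 0.1809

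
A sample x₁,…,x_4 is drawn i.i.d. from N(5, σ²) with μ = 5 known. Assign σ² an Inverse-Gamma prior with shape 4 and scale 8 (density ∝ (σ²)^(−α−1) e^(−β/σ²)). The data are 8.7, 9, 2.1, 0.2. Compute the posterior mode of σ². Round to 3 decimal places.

σ̂²_MAP = 5.510

Sum of squared deviations about the known mean: SS = (8.7−5)² + (9−5)² + (2.1−5)² + (0.2−5)² = 61.14.
The Normal likelihood contributes (σ²)^(−n/2) exp(−SS/(2σ²)), so the posterior is Inverse-Gamma(α + n/2, β + SS/2) = Inverse-Gamma(6, 38.57).
The mode of Inverse-Gamma(a, b) is b/(a+1) = 38.57/7 ≈ 5.510.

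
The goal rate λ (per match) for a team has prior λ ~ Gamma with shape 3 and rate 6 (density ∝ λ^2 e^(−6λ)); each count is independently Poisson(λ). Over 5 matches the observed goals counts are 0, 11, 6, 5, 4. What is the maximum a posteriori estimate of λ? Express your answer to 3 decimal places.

λ̂_MAP = 2.545

Σxᵢ = 0+11+6+5+4 = 26, with n = 5.
Posterior ∝ λ^2e^(−6λ) · λ^26e^(−5λ) = λ^28e^(−11λ), i.e. Gamma(shape=29, rate=11).
The mode of a Gamma(a, b) with a ≥ 1 (shape–rate) is (a−1)/b = 28/11 ≈ 2.545.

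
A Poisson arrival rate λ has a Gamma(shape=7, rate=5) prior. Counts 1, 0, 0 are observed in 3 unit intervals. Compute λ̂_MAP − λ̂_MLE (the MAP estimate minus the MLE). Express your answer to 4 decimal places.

Σxᵢ = 1. Posterior is Gamma(8, 8); MAP = (8−1)/8 = 7/8 ≈ 0.87500.
MLE = x̄ = 1/3 ≈ 0.33333.
Difference = 7/8 − 1/3 = 13/24 ≈ 0.5417.

MAP − MLE = 0.5417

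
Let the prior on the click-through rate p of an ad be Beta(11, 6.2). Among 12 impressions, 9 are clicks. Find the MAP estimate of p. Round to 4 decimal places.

p̂_MAP = 0.6985

Prior: Beta(11, 6.2).
Data: 9 successes in 12 trials. The binomial likelihood contributes p^9(1−p)^3, so the posterior is Beta(11+9, 6.2+3) = Beta(20, 9.2).
For Beta(a, b) with a, b > 1 the mode is (a−1)/(a+b−2) = 19/27.2 ≈ 0.6985.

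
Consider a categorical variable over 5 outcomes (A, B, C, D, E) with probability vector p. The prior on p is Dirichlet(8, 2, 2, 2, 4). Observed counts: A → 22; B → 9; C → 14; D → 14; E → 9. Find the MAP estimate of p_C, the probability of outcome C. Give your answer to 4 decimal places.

The posterior is Dirichlet(αᵢ + nᵢ) = Dirichlet(30, 11, 16, 16, 13).
For a Dirichlet(a₁,…,a_K) with all aᵢ > 1, the mode has j-th component (aⱼ − 1)/(Σaᵢ − K).
Here Σaᵢ = 86 and K = 5, so p_C = (16 − 1)/(86 − 5) = 15/81 ≈ 0.1852.

MAP estimate of p_C = 0.1852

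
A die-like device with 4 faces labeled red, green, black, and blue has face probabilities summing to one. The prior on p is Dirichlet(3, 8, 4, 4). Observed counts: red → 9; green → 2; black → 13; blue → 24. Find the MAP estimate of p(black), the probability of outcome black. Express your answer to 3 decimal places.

The posterior is Dirichlet(αᵢ + nᵢ) = Dirichlet(12, 10, 17, 28).
For a Dirichlet(a₁,…,a_K) with all aᵢ > 1, the mode has j-th component (aⱼ − 1)/(Σaᵢ − K).
Here Σaᵢ = 67 and K = 4, so p(black) = (17 − 1)/(67 − 4) = 16/63 ≈ 0.254.

MAP estimate of p(black) = 0.254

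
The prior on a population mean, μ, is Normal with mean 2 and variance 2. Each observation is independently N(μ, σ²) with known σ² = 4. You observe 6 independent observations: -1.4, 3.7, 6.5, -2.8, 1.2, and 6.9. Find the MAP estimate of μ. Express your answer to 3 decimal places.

n = 6; x̄ = ((-1.4) + 3.7 + 6.5 + (-2.8) + 1.2 + 6.9)/6 = 14.1/6 = 2.35.
For a Normal prior and Normal likelihood with known variance, the posterior is Normal; its mode equals its mean, the precision-weighted average.
Prior precision 1/σ₀² = 1/2 = 0.5; data precision n/σ² = 6/4 = 1.5.
μ̂ = (0.5·2 + 1.5·2.35) / (0.5 + 1.5) = 4.525/2 = 2.2625 ≈ 2.263.

μ̂_MAP = 2.263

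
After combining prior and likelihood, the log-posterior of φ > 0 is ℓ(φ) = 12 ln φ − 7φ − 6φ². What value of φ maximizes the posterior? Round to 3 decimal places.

φ̂_MAP = 0.750

ℓ'(φ) = 12/φ − 7 − 12φ. Setting this to zero and multiplying by φ: 12φ² + 7φ − 12 = 0.
φ = (−7 + √(7² + 4·12·12)) / (2·12) = (−7 + √625) / 24 = (−7 + 25)/24 = 3/4.
ℓ''(φ) = −12/φ² − 12 < 0, confirming a maximum.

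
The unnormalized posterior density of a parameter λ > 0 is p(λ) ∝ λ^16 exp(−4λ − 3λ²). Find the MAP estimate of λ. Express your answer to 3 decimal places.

λ̂_MAP = 1.333

ℓ'(λ) = 16/λ − 4 − 6λ. Setting this to zero and multiplying by λ: 6λ² + 4λ − 16 = 0.
λ = (−4 + √(4² + 4·6·16)) / (2·6) = (−4 + √400) / 12 = (−4 + 20)/12 = 4/3.
ℓ''(λ) = −16/λ² − 6 < 0, confirming a maximum.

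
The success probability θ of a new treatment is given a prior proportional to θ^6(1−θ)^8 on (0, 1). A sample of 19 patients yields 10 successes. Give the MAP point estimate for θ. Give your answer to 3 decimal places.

The prior density ∝ θ^6(1−θ)^8 is the kernel of Beta(7, 9).
Data: 10 successes in 19 trials. The binomial likelihood contributes θ^10(1−θ)^9, so the posterior is Beta(7+10, 9+9) = Beta(17, 18).
For Beta(a, b) with a, b > 1 the mode is (a−1)/(a+b−2) = 16/33 ≈ 0.485.

θ̂_MAP = 0.485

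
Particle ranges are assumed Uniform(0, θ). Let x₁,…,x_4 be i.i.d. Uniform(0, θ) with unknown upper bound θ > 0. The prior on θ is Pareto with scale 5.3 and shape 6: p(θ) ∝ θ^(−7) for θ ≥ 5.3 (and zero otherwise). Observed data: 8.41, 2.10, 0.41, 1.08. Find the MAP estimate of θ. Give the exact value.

The Uniform(0, θ) likelihood is θ^(−n) for θ ≥ max(xᵢ), zero otherwise. Here max(xᵢ) = 8.41.
Posterior ∝ θ^(−7) · θ^(−4) = θ^(−11) on θ ≥ max(5.3, 8.41) = 8.41.
This density is strictly decreasing in θ, so the posterior mode lies at the lower boundary of the support.

θ̂_MAP = 8.41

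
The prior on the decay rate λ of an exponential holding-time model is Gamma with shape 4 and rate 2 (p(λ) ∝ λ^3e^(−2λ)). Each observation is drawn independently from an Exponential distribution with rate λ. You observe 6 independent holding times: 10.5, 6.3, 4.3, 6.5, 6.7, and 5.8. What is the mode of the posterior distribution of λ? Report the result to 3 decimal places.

The Exponential(rate=λ) likelihood is ∝ λ^n e^(−λΣtᵢ). Here n = 6 and Σtᵢ = 10.5 + 6.3 + 4.3 + 6.5 + 6.7 + 5.8 = 40.1.
Posterior ∝ λ^3e^(−2λ) · λ^6e^(−40.1λ) = λ^9e^(−42.1λ), i.e. Gamma(10, 42.1).
Mode = (a−1)/b = 9/42.1 ≈ 0.214.

λ̂_MAP = 0.214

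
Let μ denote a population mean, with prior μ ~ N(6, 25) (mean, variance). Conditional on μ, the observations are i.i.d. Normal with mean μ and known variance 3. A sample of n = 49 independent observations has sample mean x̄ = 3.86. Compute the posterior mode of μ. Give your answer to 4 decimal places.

μ̂_MAP = 3.8652

n = 49, x̄ = 3.86.
For a Normal prior and Normal likelihood with known variance, the posterior is Normal; its mode equals its mean, the precision-weighted average.
Prior precision 1/σ₀² = 1/25 = 0.04; data precision n/σ² = 49/3.
μ̂ = (0.04·6 + (49/3)·3.86) / (0.04 + 49/3) = (9493/150)/(1228/75) = 9493/2456 ≈ 3.8652.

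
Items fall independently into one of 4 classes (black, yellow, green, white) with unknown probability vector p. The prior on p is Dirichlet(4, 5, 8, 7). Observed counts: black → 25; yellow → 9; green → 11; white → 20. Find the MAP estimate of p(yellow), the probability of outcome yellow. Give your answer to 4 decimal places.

The posterior is Dirichlet(αᵢ + nᵢ) = Dirichlet(29, 14, 19, 27).
For a Dirichlet(a₁,…,a_K) with all aᵢ > 1, the mode has j-th component (aⱼ − 1)/(Σaᵢ − K).
Here Σaᵢ = 89 and K = 4, so p(yellow) = (14 − 1)/(89 − 4) = 13/85 ≈ 0.1529.

MAP estimate of p(yellow) = 0.1529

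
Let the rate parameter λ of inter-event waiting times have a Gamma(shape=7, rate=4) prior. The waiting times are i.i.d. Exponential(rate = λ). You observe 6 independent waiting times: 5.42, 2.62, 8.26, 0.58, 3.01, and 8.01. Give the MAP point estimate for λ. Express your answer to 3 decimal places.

λ̂_MAP = 0.376

The Exponential(rate=λ) likelihood is ∝ λ^n e^(−λΣtᵢ). Here n = 6 and Σtᵢ = 5.42 + 2.62 + 8.26 + 0.58 + 3.01 + 8.01 = 27.90.
Posterior ∝ λ^6e^(−4λ) · λ^6e^(−27.90λ) = λ^12e^(−31.90λ), i.e. Gamma(13, 31.90).
Mode = (a−1)/b = 12/31.90 ≈ 0.376.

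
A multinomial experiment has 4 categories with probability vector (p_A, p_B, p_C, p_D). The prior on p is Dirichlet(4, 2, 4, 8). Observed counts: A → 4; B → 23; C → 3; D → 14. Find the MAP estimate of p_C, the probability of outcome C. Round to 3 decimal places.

The posterior is Dirichlet(αᵢ + nᵢ) = Dirichlet(8, 25, 7, 22).
For a Dirichlet(a₁,…,a_K) with all aᵢ > 1, the mode has j-th component (aⱼ − 1)/(Σaᵢ − K).
Here Σaᵢ = 62 and K = 4, so p_C = (7 − 1)/(62 − 4) = 6/58 ≈ 0.103.

MAP estimate of p_C = 0.103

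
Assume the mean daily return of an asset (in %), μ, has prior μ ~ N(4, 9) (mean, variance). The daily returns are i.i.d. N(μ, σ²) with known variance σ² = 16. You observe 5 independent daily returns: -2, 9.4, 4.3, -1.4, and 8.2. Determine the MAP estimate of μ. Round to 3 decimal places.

n = 5; x̄ = ((-2) + 9.4 + 4.3 + (-1.4) + 8.2)/5 = 18.5/5 = 3.7.
For a Normal prior and Normal likelihood with known variance, the posterior is Normal; its mode equals its mean, the precision-weighted average.
Prior precision 1/σ₀² = 1/9; data precision n/σ² = 5/16 = 0.3125.
μ̂ = ((1/9)·4 + 0.3125·3.7) / (1/9 + 0.3125) = (461/288)/(61/144) = 461/122 ≈ 3.779.

μ̂_MAP = 3.779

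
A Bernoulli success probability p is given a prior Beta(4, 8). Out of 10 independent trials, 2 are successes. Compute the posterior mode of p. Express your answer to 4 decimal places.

p̂_MAP = 0.2500

Prior: Beta(4, 8).
Data: 2 successes in 10 trials. The binomial likelihood contributes p^2(1−p)^8, so the posterior is Beta(4+2, 8+8) = Beta(6, 16).
For Beta(a, b) with a, b > 1 the mode is (a−1)/(a+b−2) = 5/20 ≈ 0.2500.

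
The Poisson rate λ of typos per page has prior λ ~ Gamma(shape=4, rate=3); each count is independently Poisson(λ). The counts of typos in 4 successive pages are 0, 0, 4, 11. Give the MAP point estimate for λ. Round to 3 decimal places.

λ̂_MAP = 2.571

Σxᵢ = 0+0+4+11 = 15, with n = 4.
Posterior ∝ λ^3e^(−3λ) · λ^15e^(−4λ) = λ^18e^(−7λ), i.e. Gamma(shape=19, rate=7).
The mode of a Gamma(a, b) with a ≥ 1 (shape–rate) is (a−1)/b = 18/7 ≈ 2.571.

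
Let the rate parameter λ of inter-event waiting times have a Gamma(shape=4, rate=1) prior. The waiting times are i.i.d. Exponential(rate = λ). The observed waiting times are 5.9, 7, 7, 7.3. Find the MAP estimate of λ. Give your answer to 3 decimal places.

The Exponential(rate=λ) likelihood is ∝ λ^n e^(−λΣtᵢ). Here n = 4 and Σtᵢ = 5.9 + 7 + 7 + 7.3 = 27.2.
Posterior ∝ λ^3e^(−1λ) · λ^4e^(−27.2λ) = λ^7e^(−28.2λ), i.e. Gamma(8, 28.2).
Mode = (a−1)/b = 7/28.2 ≈ 0.248.

λ̂_MAP = 0.248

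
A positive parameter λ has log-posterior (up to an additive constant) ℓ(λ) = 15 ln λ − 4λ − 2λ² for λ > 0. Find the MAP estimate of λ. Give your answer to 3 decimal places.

ℓ'(λ) = 15/λ − 4 − 4λ. Setting this to zero and multiplying by λ: 4λ² + 4λ − 15 = 0.
λ = (−4 + √(4² + 4·4·15)) / (2·4) = (−4 + √256) / 8 = (−4 + 16)/8 = 3/2.
ℓ''(λ) = −15/λ² − 4 < 0, confirming a maximum.

λ̂_MAP = 1.500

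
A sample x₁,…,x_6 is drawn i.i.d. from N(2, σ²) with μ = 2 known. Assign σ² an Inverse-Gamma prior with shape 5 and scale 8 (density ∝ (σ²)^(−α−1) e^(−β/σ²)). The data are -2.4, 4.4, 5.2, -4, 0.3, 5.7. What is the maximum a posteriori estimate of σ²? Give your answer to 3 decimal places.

σ̂²_MAP = 5.774

Sum of squared deviations about the known mean: SS = (-2.4−2)² + (4.4−2)² + (5.2−2)² + (-4−2)² + (0.3−2)² + (5.7−2)² = 87.94.
The Normal likelihood contributes (σ²)^(−n/2) exp(−SS/(2σ²)), so the posterior is Inverse-Gamma(α + n/2, β + SS/2) = Inverse-Gamma(8, 51.97).
The mode of Inverse-Gamma(a, b) is b/(a+1) = 51.97/9 ≈ 5.774.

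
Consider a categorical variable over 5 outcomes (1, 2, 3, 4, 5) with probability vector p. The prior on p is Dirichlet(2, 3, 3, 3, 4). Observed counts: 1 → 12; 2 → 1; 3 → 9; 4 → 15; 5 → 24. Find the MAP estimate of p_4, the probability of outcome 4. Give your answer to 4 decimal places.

MAP estimate: 0.2394

The posterior is Dirichlet(αᵢ + nᵢ) = Dirichlet(14, 4, 12, 18, 28).
For a Dirichlet(a₁,…,a_K) with all aᵢ > 1, the mode has j-th component (aⱼ − 1)/(Σaᵢ − K).
Here Σaᵢ = 76 and K = 5, so p_4 = (18 − 1)/(76 − 5) = 17/71 ≈ 0.2394.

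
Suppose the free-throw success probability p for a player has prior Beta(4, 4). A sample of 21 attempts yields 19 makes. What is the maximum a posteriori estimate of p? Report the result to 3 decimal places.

Prior: Beta(4, 4).
Data: 19 successes in 21 trials. The binomial likelihood contributes p^19(1−p)^2, so the posterior is Beta(4+19, 4+2) = Beta(23, 6).
For Beta(a, b) with a, b > 1 the mode is (a−1)/(a+b−2) = 22/27 ≈ 0.815.

p̂_MAP = 0.815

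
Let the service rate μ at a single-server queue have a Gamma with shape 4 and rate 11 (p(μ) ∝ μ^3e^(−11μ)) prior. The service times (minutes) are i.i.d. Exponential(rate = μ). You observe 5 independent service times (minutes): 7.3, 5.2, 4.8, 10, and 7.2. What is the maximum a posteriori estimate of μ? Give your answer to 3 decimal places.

The Exponential(rate=μ) likelihood is ∝ μ^n e^(−μΣtᵢ). Here n = 5 and Σtᵢ = 7.3 + 5.2 + 4.8 + 10 + 7.2 = 34.5.
Posterior ∝ μ^3e^(−11μ) · μ^5e^(−34.5μ) = μ^8e^(−45.5μ), i.e. Gamma(9, 45.5).
Mode = (a−1)/b = 8/45.5 ≈ 0.176.

μ̂_MAP = 0.176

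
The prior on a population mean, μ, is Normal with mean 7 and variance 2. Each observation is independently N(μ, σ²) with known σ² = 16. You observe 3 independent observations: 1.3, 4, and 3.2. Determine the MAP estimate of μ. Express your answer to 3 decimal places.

μ̂_MAP = 5.864

n = 3; x̄ = (1.3 + 4 + 3.2)/3 = 8.5/3 = 17/6 ≈ 2.8333.
For a Normal prior and Normal likelihood with known variance, the posterior is Normal; its mode equals its mean, the precision-weighted average.
Prior precision 1/σ₀² = 1/2 = 0.5; data precision n/σ² = 3/16 = 0.1875.
μ̂ = (0.5·7 + 0.1875·(17/6)) / (0.5 + 0.1875) = 4.03125/0.6875 = 129/22 ≈ 5.864.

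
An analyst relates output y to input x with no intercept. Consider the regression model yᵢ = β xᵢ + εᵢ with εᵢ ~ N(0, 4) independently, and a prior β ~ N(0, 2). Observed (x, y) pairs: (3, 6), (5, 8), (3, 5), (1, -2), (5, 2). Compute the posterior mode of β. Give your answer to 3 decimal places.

β̂_MAP = 1.141

log p(β | y) = −Σ(yᵢ − βxᵢ)²/(2·4) − β²/(2·2) + const.
Setting the derivative to zero: Σxᵢ(yᵢ − βxᵢ)/4 − β/2 = 0, so β = Σxᵢyᵢ / (Σxᵢ² + σ²/τ²).
Σxᵢyᵢ = 3·6 + 5·8 + 3·5 + 1·(-2) + 5·2 = 81; Σxᵢ² = 69; σ²/τ² = 2.
β̂_MAP = 81 / (69 + 2) = 81/71 ≈ 1.141.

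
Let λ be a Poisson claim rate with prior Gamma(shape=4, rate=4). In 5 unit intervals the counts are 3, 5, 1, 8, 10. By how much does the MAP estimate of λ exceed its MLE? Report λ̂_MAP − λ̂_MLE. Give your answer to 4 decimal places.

MAP − MLE = -2.0667

Σxᵢ = 27. Posterior is Gamma(31, 9); MAP = (31−1)/9 = 30/9 ≈ 3.33333.
MLE = x̄ = 27/5 ≈ 5.40000.
Difference = 30/9 − 27/5 = -31/15 ≈ -2.0667.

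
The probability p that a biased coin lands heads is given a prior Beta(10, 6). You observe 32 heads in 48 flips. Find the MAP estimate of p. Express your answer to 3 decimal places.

p̂_MAP = 0.661

Prior: Beta(10, 6).
Data: 32 successes in 48 trials. The binomial likelihood contributes p^32(1−p)^16, so the posterior is Beta(10+32, 6+16) = Beta(42, 22).
For Beta(a, b) with a, b > 1 the mode is (a−1)/(a+b−2) = 41/62 ≈ 0.661.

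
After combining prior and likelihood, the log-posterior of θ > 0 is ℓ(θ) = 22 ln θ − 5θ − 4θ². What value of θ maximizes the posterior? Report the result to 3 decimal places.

θ̂_MAP = 1.375

ℓ'(θ) = 22/θ − 5 − 8θ. Setting this to zero and multiplying by θ: 8θ² + 5θ − 22 = 0.
θ = (−5 + √(5² + 4·8·22)) / (2·8) = (−5 + √729) / 16 = (−5 + 27)/16 = 11/8.
ℓ''(θ) = −22/θ² − 8 < 0, confirming a maximum.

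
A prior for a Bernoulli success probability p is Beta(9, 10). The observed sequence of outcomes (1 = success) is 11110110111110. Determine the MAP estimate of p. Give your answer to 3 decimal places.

Prior: Beta(9, 10).
Data: 11 successes in 14 trials (from the sequence). The binomial likelihood contributes p^11(1−p)^3, so the posterior is Beta(9+11, 10+3) = Beta(20, 13).
For Beta(a, b) with a, b > 1 the mode is (a−1)/(a+b−2) = 19/31 ≈ 0.613.

p̂_MAP = 0.613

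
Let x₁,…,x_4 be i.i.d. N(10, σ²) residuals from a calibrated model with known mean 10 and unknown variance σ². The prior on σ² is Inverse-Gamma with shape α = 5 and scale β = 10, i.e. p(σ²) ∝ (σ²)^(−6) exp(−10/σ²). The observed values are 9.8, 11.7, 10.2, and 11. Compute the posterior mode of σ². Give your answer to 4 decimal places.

σ̂²_MAP = 1.4981

Sum of squared deviations about the known mean: SS = (9.8−10)² + (11.7−10)² + (10.2−10)² + (11−10)² = 3.97.
The Normal likelihood contributes (σ²)^(−n/2) exp(−SS/(2σ²)), so the posterior is Inverse-Gamma(α + n/2, β + SS/2) = Inverse-Gamma(7, 11.985).
The mode of Inverse-Gamma(a, b) is b/(a+1) = 11.985/8 ≈ 1.4981.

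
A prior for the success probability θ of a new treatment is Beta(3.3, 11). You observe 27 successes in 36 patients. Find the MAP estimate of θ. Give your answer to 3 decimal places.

θ̂_MAP = 0.607

Prior: Beta(3.3, 11).
Data: 27 successes in 36 trials. The binomial likelihood contributes θ^27(1−θ)^9, so the posterior is Beta(3.3+27, 11+9) = Beta(30.3, 20).
For Beta(a, b) with a, b > 1 the mode is (a−1)/(a+b−2) = 29.3/48.3 ≈ 0.607.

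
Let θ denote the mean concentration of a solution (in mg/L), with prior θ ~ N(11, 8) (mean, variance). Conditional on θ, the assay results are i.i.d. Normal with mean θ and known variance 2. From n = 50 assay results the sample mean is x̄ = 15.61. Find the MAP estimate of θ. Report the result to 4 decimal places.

θ̂_MAP = 15.5871

n = 50, x̄ = 15.61.
For a Normal prior and Normal likelihood with known variance, the posterior is Normal; its mode equals its mean, the precision-weighted average.
Prior precision 1/σ₀² = 1/8 = 0.125; data precision n/σ² = 50/2 = 25.
θ̂ = (0.125·11 + 25·15.61) / (0.125 + 25) = 391.625/25.125 = 3133/201 ≈ 15.5871.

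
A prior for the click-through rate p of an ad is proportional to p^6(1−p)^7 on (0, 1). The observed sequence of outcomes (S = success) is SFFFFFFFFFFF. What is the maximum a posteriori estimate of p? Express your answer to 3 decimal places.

p̂_MAP = 0.280

The prior density ∝ p^6(1−p)^7 is the kernel of Beta(7, 8).
Data: 1 success in 12 trials (from the sequence). The binomial likelihood contributes p(1−p)^11, so the posterior is Beta(7+1, 8+11) = Beta(8, 19).
For Beta(a, b) with a, b > 1 the mode is (a−1)/(a+b−2) = 7/25 ≈ 0.280.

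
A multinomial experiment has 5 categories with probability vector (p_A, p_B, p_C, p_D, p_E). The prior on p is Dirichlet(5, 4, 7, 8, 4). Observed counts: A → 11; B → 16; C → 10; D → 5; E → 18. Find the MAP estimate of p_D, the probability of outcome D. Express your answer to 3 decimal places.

The posterior is Dirichlet(αᵢ + nᵢ) = Dirichlet(16, 20, 17, 13, 22).
For a Dirichlet(a₁,…,a_K) with all aᵢ > 1, the mode has j-th component (aⱼ − 1)/(Σaᵢ − K).
Here Σaᵢ = 88 and K = 5, so p_D = (13 − 1)/(88 − 5) = 12/83 ≈ 0.145.

MAP estimate of p_D = 0.145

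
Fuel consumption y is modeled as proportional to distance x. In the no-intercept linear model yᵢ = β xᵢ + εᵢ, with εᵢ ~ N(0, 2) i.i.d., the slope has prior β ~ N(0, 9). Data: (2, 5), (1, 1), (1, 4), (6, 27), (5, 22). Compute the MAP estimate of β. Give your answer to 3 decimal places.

log p(β | y) = −Σ(yᵢ − βxᵢ)²/(2·2) − β²/(2·9) + const.
Setting the derivative to zero: Σxᵢ(yᵢ − βxᵢ)/2 − β/9 = 0, so β = Σxᵢyᵢ / (Σxᵢ² + σ²/τ²).
Σxᵢyᵢ = 2·5 + 1·1 + 1·4 + 6·27 + 5·22 = 287; Σxᵢ² = 67; σ²/τ² = 2/9.
β̂_MAP = 287 / (67 + 2/9) = 287/(605/9) = 2583/605 ≈ 4.269.

β̂_MAP = 4.269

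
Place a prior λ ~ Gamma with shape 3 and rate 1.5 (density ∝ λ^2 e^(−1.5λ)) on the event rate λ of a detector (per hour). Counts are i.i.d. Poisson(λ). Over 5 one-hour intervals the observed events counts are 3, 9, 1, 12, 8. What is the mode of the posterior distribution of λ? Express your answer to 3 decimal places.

Σxᵢ = 3+9+1+12+8 = 33, with n = 5.
Posterior ∝ λ^2e^(−1.5λ) · λ^33e^(−5λ) = λ^35e^(−6.5λ), i.e. Gamma(shape=36, rate=6.5).
The mode of a Gamma(a, b) with a ≥ 1 (shape–rate) is (a−1)/b = 35/6.5 ≈ 5.385.

λ̂_MAP = 5.385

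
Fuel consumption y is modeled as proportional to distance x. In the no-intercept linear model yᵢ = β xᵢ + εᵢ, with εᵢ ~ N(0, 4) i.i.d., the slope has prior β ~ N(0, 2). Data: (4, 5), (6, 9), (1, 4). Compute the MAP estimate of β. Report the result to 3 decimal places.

log p(β | y) = −Σ(yᵢ − βxᵢ)²/(2·4) − β²/(2·2) + const.
Setting the derivative to zero: Σxᵢ(yᵢ − βxᵢ)/4 − β/2 = 0, so β = Σxᵢyᵢ / (Σxᵢ² + σ²/τ²).
Σxᵢyᵢ = 4·5 + 6·9 + 1·4 = 78; Σxᵢ² = 53; σ²/τ² = 2.
β̂_MAP = 78 / (53 + 2) = 78/55 ≈ 1.418.

β̂_MAP = 1.418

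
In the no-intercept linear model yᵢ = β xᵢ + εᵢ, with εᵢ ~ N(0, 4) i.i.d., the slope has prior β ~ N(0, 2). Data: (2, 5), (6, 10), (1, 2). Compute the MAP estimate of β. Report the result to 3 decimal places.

β̂_MAP = 1.674

log p(β | y) = −Σ(yᵢ − βxᵢ)²/(2·4) − β²/(2·2) + const.
Setting the derivative to zero: Σxᵢ(yᵢ − βxᵢ)/4 − β/2 = 0, so β = Σxᵢyᵢ / (Σxᵢ² + σ²/τ²).
Σxᵢyᵢ = 2·5 + 6·10 + 1·2 = 72; Σxᵢ² = 41; σ²/τ² = 2.
β̂_MAP = 72 / (41 + 2) = 72/43 ≈ 1.674.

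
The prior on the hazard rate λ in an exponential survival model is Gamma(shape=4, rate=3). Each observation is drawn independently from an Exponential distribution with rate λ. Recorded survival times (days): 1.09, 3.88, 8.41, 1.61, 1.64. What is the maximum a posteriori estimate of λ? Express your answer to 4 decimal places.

λ̂_MAP = 0.4075

The Exponential(rate=λ) likelihood is ∝ λ^n e^(−λΣtᵢ). Here n = 5 and Σtᵢ = 1.09 + 3.88 + 8.41 + 1.61 + 1.64 = 16.63.
Posterior ∝ λ^3e^(−3λ) · λ^5e^(−16.63λ) = λ^8e^(−19.63λ), i.e. Gamma(9, 19.63).
Mode = (a−1)/b = 8/19.63 ≈ 0.4075.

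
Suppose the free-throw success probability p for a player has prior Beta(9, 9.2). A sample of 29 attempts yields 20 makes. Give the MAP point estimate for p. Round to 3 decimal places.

p̂_MAP = 0.619

Prior: Beta(9, 9.2).
Data: 20 successes in 29 trials. The binomial likelihood contributes p^20(1−p)^9, so the posterior is Beta(9+20, 9.2+9) = Beta(29, 18.2).
For Beta(a, b) with a, b > 1 the mode is (a−1)/(a+b−2) = 28/45.2 ≈ 0.619.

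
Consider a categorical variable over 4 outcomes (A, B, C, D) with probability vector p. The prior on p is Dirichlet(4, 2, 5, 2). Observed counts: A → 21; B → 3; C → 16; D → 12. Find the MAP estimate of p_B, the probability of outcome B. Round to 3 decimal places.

MAP estimate of p_B = 0.066

The posterior is Dirichlet(αᵢ + nᵢ) = Dirichlet(25, 5, 21, 14).
For a Dirichlet(a₁,…,a_K) with all aᵢ > 1, the mode has j-th component (aⱼ − 1)/(Σaᵢ − K).
Here Σaᵢ = 65 and K = 4, so p_B = (5 − 1)/(65 − 4) = 4/61 ≈ 0.066.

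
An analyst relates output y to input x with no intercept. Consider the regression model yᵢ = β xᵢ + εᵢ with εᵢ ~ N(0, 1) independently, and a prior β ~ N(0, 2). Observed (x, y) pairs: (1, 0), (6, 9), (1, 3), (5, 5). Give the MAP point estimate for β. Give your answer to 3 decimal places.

β̂_MAP = 1.291

log p(β | y) = −Σ(yᵢ − βxᵢ)²/(2·1) − β²/(2·2) + const.
Setting the derivative to zero: Σxᵢ(yᵢ − βxᵢ)/1 − β/2 = 0, so β = Σxᵢyᵢ / (Σxᵢ² + σ²/τ²).
Σxᵢyᵢ = 1·0 + 6·9 + 1·3 + 5·5 = 82; Σxᵢ² = 63; σ²/τ² = 0.5.
β̂_MAP = 82 / (63 + 0.5) = 82/63.5 ≈ 1.291.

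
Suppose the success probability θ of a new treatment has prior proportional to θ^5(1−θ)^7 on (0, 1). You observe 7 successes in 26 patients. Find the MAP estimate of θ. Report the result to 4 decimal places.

θ̂_MAP = 0.3158

The prior density ∝ θ^5(1−θ)^7 is the kernel of Beta(6, 8).
Data: 7 successes in 26 trials. The binomial likelihood contributes θ^7(1−θ)^19, so the posterior is Beta(6+7, 8+19) = Beta(13, 27).
For Beta(a, b) with a, b > 1 the mode is (a−1)/(a+b−2) = 12/38 ≈ 0.3158.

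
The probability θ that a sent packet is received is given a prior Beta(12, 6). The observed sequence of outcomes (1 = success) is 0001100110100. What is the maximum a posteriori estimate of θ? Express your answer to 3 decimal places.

Prior: Beta(12, 6).
Data: 5 successes in 13 trials (from the sequence). The binomial likelihood contributes θ^5(1−θ)^8, so the posterior is Beta(12+5, 6+8) = Beta(17, 14).
For Beta(a, b) with a, b > 1 the mode is (a−1)/(a+b−2) = 16/29 ≈ 0.552.

θ̂_MAP = 0.552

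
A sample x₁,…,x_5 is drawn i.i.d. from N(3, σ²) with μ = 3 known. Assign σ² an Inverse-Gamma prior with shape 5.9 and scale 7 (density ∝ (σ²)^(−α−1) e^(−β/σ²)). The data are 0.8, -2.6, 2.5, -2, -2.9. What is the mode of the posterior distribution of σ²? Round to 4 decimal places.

σ̂²_MAP = 5.8649

Sum of squared deviations about the known mean: SS = (0.8−3)² + (-2.6−3)² + (2.5−3)² + (-2−3)² + (-2.9−3)² = 96.26.
The Normal likelihood contributes (σ²)^(−n/2) exp(−SS/(2σ²)), so the posterior is Inverse-Gamma(α + n/2, β + SS/2) = Inverse-Gamma(8.4, 55.13).
The mode of Inverse-Gamma(a, b) is b/(a+1) = 55.13/9.4 ≈ 5.8649.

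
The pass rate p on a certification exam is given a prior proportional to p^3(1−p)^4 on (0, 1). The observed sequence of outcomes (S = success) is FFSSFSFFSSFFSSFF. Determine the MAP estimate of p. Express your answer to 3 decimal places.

The prior density ∝ p^3(1−p)^4 is the kernel of Beta(4, 5).
Data: 7 successes in 16 trials (from the sequence). The binomial likelihood contributes p^7(1−p)^9, so the posterior is Beta(4+7, 5+9) = Beta(11, 14).
For Beta(a, b) with a, b > 1 the mode is (a−1)/(a+b−2) = 10/23 ≈ 0.435.

p̂_MAP = 0.435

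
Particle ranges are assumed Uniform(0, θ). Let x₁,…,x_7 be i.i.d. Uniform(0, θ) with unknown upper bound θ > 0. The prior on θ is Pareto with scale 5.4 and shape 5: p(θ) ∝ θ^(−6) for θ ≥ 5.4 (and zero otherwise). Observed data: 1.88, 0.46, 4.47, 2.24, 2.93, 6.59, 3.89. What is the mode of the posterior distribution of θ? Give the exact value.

θ̂_MAP = 6.59

The Uniform(0, θ) likelihood is θ^(−n) for θ ≥ max(xᵢ), zero otherwise. Here max(xᵢ) = 6.59.
Posterior ∝ θ^(−6) · θ^(−7) = θ^(−13) on θ ≥ max(5.4, 6.59) = 6.59.
This density is strictly decreasing in θ, so the posterior mode lies at the lower boundary of the support.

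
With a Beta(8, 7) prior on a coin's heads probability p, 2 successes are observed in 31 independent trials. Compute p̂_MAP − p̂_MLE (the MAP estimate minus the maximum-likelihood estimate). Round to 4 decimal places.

Posterior is Beta(10, 36); MAP = (10−1)/(46−2) = 9/44 ≈ 0.20455.
MLE ignores the prior: p̂_MLE = k/n = 2/31 ≈ 0.06452.
Difference = 9/44 − 2/31 = 191/1364 ≈ 0.1400.

MAP − MLE = 0.1400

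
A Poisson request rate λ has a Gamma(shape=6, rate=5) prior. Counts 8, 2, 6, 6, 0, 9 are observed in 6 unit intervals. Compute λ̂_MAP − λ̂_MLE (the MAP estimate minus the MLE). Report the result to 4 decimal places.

Σxᵢ = 31. Posterior is Gamma(37, 11); MAP = (37−1)/11 = 36/11 ≈ 3.27273.
MLE = x̄ = 31/6 ≈ 5.16667.
Difference = 36/11 − 31/6 = -125/66 ≈ -1.8939.

MAP − MLE = -1.8939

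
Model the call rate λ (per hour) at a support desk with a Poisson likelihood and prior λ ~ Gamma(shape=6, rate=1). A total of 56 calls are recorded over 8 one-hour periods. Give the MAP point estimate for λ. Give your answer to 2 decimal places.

Σxᵢ = 56, n = 8.
Posterior ∝ λ^5e^(−1λ) · λ^56e^(−8λ) = λ^61e^(−9λ), i.e. Gamma(shape=62, rate=9).
The mode of a Gamma(a, b) with a ≥ 1 (shape–rate) is (a−1)/b = 61/9 ≈ 6.78.

λ̂_MAP = 6.78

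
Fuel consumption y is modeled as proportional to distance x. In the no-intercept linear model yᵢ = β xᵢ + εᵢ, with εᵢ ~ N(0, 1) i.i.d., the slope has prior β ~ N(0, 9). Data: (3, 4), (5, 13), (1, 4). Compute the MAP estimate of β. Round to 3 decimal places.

log p(β | y) = −Σ(yᵢ − βxᵢ)²/(2·1) − β²/(2·9) + const.
Setting the derivative to zero: Σxᵢ(yᵢ − βxᵢ)/1 − β/9 = 0, so β = Σxᵢyᵢ / (Σxᵢ² + σ²/τ²).
Σxᵢyᵢ = 3·4 + 5·13 + 1·4 = 81; Σxᵢ² = 35; σ²/τ² = 1/9.
β̂_MAP = 81 / (35 + 1/9) = 81/(316/9) = 729/316 ≈ 2.307.

β̂_MAP = 2.307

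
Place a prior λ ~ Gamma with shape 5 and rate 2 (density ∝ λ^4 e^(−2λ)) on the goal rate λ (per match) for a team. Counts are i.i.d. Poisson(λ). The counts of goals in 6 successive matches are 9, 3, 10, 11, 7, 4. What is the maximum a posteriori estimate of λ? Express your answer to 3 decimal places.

λ̂_MAP = 6.000

Σxᵢ = 9+3+10+11+7+4 = 44, with n = 6.
Posterior ∝ λ^4e^(−2λ) · λ^44e^(−6λ) = λ^48e^(−8λ), i.e. Gamma(shape=49, rate=8).
The mode of a Gamma(a, b) with a ≥ 1 (shape–rate) is (a−1)/b = 48/8 ≈ 6.000.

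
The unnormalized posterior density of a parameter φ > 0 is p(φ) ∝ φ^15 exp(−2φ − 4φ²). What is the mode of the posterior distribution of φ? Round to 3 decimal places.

φ̂_MAP = 1.250

ℓ'(φ) = 15/φ − 2 − 8φ. Setting this to zero and multiplying by φ: 8φ² + 2φ − 15 = 0.
φ = (−2 + √(2² + 4·8·15)) / (2·8) = (−2 + √484) / 16 = (−2 + 22)/16 = 5/4.
ℓ''(φ) = −15/φ² − 8 < 0, confirming a maximum.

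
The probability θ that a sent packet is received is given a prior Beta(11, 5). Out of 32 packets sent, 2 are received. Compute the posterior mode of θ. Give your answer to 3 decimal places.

θ̂_MAP = 0.261

Prior: Beta(11, 5).
Data: 2 successes in 32 trials. The binomial likelihood contributes θ^2(1−θ)^30, so the posterior is Beta(11+2, 5+30) = Beta(13, 35).
For Beta(a, b) with a, b > 1 the mode is (a−1)/(a+b−2) = 12/46 ≈ 0.261.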